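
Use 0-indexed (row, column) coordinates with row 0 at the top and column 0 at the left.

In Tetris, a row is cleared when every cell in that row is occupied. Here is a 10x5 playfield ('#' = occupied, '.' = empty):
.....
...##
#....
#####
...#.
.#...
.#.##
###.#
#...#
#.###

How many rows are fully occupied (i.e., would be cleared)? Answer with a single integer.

Check each row:
  row 0: 5 empty cells -> not full
  row 1: 3 empty cells -> not full
  row 2: 4 empty cells -> not full
  row 3: 0 empty cells -> FULL (clear)
  row 4: 4 empty cells -> not full
  row 5: 4 empty cells -> not full
  row 6: 2 empty cells -> not full
  row 7: 1 empty cell -> not full
  row 8: 3 empty cells -> not full
  row 9: 1 empty cell -> not full
Total rows cleared: 1

Answer: 1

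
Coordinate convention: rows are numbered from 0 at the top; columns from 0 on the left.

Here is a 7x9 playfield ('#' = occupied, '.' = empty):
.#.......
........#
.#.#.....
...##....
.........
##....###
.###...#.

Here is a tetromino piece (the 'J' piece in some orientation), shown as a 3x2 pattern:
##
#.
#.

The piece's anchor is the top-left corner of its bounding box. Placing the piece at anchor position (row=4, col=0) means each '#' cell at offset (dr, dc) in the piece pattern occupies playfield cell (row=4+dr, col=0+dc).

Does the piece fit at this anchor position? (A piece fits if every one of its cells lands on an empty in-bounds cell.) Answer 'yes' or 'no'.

Answer: no

Derivation:
Check each piece cell at anchor (4, 0):
  offset (0,0) -> (4,0): empty -> OK
  offset (0,1) -> (4,1): empty -> OK
  offset (1,0) -> (5,0): occupied ('#') -> FAIL
  offset (2,0) -> (6,0): empty -> OK
All cells valid: no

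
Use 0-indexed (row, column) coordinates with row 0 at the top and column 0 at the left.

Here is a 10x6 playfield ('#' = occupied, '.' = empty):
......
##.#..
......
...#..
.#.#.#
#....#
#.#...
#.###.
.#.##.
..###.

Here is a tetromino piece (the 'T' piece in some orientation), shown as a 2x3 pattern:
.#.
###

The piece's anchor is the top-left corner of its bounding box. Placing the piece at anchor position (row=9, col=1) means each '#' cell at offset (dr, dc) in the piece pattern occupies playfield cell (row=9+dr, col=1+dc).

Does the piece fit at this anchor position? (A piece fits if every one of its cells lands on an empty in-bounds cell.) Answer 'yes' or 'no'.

Check each piece cell at anchor (9, 1):
  offset (0,1) -> (9,2): occupied ('#') -> FAIL
  offset (1,0) -> (10,1): out of bounds -> FAIL
  offset (1,1) -> (10,2): out of bounds -> FAIL
  offset (1,2) -> (10,3): out of bounds -> FAIL
All cells valid: no

Answer: no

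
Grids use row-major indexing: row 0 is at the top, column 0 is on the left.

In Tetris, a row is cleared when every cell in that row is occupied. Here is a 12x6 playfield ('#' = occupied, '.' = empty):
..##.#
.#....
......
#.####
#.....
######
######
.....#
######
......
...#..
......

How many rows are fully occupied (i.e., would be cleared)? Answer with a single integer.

Check each row:
  row 0: 3 empty cells -> not full
  row 1: 5 empty cells -> not full
  row 2: 6 empty cells -> not full
  row 3: 1 empty cell -> not full
  row 4: 5 empty cells -> not full
  row 5: 0 empty cells -> FULL (clear)
  row 6: 0 empty cells -> FULL (clear)
  row 7: 5 empty cells -> not full
  row 8: 0 empty cells -> FULL (clear)
  row 9: 6 empty cells -> not full
  row 10: 5 empty cells -> not full
  row 11: 6 empty cells -> not full
Total rows cleared: 3

Answer: 3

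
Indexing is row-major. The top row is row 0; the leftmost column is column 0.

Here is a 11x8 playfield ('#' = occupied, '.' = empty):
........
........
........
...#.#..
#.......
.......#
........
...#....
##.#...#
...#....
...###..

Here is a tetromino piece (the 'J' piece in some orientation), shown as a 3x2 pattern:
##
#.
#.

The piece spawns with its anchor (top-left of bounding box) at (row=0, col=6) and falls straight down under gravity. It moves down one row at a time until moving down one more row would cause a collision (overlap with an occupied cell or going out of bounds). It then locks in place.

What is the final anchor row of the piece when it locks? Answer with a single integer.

Answer: 4

Derivation:
Spawn at (row=0, col=6). Try each row:
  row 0: fits
  row 1: fits
  row 2: fits
  row 3: fits
  row 4: fits
  row 5: blocked -> lock at row 4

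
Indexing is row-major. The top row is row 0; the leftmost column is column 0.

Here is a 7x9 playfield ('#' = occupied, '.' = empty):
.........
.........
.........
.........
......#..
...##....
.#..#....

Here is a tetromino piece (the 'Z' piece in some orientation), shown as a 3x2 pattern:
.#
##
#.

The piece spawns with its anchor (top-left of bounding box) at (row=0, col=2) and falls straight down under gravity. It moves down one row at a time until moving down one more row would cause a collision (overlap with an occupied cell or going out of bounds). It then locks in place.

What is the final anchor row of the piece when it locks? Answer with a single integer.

Spawn at (row=0, col=2). Try each row:
  row 0: fits
  row 1: fits
  row 2: fits
  row 3: fits
  row 4: blocked -> lock at row 3

Answer: 3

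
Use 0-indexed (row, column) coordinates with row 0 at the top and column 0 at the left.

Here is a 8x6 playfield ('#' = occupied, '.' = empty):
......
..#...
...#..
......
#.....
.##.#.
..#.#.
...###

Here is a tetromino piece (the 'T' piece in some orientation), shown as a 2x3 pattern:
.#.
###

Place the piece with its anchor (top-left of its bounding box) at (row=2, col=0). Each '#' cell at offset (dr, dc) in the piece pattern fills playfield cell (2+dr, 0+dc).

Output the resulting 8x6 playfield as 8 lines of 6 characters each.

Fill (2+0,0+1) = (2,1)
Fill (2+1,0+0) = (3,0)
Fill (2+1,0+1) = (3,1)
Fill (2+1,0+2) = (3,2)

Answer: ......
..#...
.#.#..
###...
#.....
.##.#.
..#.#.
...###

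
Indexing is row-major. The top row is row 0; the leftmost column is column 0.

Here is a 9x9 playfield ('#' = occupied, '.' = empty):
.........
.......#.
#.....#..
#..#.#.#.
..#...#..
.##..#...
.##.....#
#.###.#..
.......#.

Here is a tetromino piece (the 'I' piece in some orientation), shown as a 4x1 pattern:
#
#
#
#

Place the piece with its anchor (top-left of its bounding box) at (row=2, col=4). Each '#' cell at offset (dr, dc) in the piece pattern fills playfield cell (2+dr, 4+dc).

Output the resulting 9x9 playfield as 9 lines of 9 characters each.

Fill (2+0,4+0) = (2,4)
Fill (2+1,4+0) = (3,4)
Fill (2+2,4+0) = (4,4)
Fill (2+3,4+0) = (5,4)

Answer: .........
.......#.
#...#.#..
#..###.#.
..#.#.#..
.##.##...
.##.....#
#.###.#..
.......#.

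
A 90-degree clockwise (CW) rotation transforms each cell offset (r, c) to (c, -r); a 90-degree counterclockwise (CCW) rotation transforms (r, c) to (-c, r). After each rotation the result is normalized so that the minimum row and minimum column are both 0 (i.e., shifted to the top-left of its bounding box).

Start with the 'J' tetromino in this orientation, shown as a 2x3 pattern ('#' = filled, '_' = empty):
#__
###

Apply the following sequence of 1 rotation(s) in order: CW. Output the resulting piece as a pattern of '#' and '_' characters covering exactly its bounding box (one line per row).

Answer: ##
#_
#_

Derivation:
Start:
#__
###
After rotation 1 (CW):
##
#_
#_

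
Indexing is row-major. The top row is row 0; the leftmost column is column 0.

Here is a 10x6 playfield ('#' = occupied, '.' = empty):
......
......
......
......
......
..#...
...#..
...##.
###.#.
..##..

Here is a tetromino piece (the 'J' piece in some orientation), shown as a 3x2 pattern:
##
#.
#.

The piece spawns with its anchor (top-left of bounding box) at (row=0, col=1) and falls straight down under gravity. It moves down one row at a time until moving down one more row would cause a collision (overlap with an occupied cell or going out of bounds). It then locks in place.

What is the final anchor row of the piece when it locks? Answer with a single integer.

Answer: 4

Derivation:
Spawn at (row=0, col=1). Try each row:
  row 0: fits
  row 1: fits
  row 2: fits
  row 3: fits
  row 4: fits
  row 5: blocked -> lock at row 4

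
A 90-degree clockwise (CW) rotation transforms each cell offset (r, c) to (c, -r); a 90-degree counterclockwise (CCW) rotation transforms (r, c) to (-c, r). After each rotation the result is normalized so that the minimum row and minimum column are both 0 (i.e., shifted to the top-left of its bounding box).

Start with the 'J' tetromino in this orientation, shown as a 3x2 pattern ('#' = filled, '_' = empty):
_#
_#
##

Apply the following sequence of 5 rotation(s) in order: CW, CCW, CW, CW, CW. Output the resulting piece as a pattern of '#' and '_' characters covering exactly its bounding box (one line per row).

Answer: ###
__#

Derivation:
Start:
_#
_#
##
After rotation 1 (CW):
#__
###
After rotation 2 (CCW):
_#
_#
##
After rotation 3 (CW):
#__
###
After rotation 4 (CW):
##
#_
#_
After rotation 5 (CW):
###
__#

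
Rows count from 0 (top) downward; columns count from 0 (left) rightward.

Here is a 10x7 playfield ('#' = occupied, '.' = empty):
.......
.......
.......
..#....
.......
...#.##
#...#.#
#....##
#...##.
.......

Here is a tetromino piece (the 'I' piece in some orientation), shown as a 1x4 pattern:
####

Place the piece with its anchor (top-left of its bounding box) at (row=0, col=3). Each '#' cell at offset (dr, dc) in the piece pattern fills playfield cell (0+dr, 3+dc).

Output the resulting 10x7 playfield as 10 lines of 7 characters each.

Answer: ...####
.......
.......
..#....
.......
...#.##
#...#.#
#....##
#...##.
.......

Derivation:
Fill (0+0,3+0) = (0,3)
Fill (0+0,3+1) = (0,4)
Fill (0+0,3+2) = (0,5)
Fill (0+0,3+3) = (0,6)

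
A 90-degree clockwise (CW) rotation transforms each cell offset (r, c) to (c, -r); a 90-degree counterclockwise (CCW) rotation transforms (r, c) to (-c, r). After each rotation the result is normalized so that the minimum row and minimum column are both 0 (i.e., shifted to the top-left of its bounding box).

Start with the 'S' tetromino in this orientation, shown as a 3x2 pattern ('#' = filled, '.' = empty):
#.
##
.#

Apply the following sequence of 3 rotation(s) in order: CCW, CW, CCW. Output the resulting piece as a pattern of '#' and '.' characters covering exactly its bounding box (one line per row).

Answer: .##
##.

Derivation:
Start:
#.
##
.#
After rotation 1 (CCW):
.##
##.
After rotation 2 (CW):
#.
##
.#
After rotation 3 (CCW):
.##
##.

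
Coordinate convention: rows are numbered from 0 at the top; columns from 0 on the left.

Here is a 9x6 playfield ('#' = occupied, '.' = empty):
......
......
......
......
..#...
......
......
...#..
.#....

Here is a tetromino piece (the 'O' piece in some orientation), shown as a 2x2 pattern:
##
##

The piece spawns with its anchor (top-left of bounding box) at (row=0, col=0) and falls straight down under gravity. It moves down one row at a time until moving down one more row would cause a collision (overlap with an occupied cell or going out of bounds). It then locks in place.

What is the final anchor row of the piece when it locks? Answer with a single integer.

Answer: 6

Derivation:
Spawn at (row=0, col=0). Try each row:
  row 0: fits
  row 1: fits
  row 2: fits
  row 3: fits
  row 4: fits
  row 5: fits
  row 6: fits
  row 7: blocked -> lock at row 6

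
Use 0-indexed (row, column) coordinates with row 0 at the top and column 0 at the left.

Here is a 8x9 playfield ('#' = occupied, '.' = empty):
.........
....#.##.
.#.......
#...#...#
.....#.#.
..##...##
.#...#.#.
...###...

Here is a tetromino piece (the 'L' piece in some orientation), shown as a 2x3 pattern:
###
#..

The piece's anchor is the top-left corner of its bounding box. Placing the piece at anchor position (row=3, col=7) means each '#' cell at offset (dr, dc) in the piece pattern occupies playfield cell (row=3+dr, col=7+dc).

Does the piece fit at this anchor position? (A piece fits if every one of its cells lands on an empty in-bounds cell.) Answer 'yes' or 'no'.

Answer: no

Derivation:
Check each piece cell at anchor (3, 7):
  offset (0,0) -> (3,7): empty -> OK
  offset (0,1) -> (3,8): occupied ('#') -> FAIL
  offset (0,2) -> (3,9): out of bounds -> FAIL
  offset (1,0) -> (4,7): occupied ('#') -> FAIL
All cells valid: no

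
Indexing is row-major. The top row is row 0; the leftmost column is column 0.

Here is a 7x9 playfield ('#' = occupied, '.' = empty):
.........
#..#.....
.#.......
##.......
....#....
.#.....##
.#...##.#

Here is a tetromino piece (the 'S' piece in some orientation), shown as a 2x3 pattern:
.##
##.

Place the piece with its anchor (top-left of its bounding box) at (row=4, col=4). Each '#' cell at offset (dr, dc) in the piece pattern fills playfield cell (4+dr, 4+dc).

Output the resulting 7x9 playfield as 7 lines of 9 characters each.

Answer: .........
#..#.....
.#.......
##.......
....###..
.#..##.##
.#...##.#

Derivation:
Fill (4+0,4+1) = (4,5)
Fill (4+0,4+2) = (4,6)
Fill (4+1,4+0) = (5,4)
Fill (4+1,4+1) = (5,5)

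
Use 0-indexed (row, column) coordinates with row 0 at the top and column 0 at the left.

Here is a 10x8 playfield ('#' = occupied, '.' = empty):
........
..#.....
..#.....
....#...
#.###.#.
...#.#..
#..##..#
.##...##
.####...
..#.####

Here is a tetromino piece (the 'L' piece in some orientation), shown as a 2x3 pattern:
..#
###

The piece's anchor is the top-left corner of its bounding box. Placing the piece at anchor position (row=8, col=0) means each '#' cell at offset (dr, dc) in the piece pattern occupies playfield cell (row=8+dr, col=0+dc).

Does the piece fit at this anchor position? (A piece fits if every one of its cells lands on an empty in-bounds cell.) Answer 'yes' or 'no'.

Check each piece cell at anchor (8, 0):
  offset (0,2) -> (8,2): occupied ('#') -> FAIL
  offset (1,0) -> (9,0): empty -> OK
  offset (1,1) -> (9,1): empty -> OK
  offset (1,2) -> (9,2): occupied ('#') -> FAIL
All cells valid: no

Answer: no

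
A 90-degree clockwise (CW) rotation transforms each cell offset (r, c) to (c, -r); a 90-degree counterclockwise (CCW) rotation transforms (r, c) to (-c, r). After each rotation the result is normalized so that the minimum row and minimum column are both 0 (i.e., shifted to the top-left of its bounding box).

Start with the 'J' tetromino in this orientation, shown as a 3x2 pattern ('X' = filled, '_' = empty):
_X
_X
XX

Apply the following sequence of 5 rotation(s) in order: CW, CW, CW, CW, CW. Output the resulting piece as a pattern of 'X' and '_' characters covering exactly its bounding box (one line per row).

Start:
_X
_X
XX
After rotation 1 (CW):
X__
XXX
After rotation 2 (CW):
XX
X_
X_
After rotation 3 (CW):
XXX
__X
After rotation 4 (CW):
_X
_X
XX
After rotation 5 (CW):
X__
XXX

Answer: X__
XXX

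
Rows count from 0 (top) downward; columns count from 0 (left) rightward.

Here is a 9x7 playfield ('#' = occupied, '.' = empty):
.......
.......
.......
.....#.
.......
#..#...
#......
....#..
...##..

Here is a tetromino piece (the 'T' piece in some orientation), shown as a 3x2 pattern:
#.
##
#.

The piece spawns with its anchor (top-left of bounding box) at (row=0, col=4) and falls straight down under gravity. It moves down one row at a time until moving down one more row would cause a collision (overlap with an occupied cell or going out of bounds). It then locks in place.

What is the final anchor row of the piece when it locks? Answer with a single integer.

Spawn at (row=0, col=4). Try each row:
  row 0: fits
  row 1: fits
  row 2: blocked -> lock at row 1

Answer: 1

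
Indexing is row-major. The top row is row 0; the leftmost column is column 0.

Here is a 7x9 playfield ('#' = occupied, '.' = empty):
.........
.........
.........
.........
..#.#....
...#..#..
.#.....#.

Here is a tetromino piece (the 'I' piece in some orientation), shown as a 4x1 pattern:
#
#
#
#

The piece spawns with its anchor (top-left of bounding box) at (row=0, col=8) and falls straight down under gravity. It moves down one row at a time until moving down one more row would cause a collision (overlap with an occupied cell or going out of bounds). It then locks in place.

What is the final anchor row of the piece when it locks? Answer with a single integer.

Spawn at (row=0, col=8). Try each row:
  row 0: fits
  row 1: fits
  row 2: fits
  row 3: fits
  row 4: blocked -> lock at row 3

Answer: 3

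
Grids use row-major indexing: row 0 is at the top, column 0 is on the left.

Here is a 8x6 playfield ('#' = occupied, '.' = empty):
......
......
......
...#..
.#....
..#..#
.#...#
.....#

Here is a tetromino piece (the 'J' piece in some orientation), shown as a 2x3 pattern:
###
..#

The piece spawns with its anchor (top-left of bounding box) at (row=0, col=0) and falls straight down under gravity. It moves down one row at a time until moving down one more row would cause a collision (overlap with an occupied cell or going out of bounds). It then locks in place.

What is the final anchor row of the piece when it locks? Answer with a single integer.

Spawn at (row=0, col=0). Try each row:
  row 0: fits
  row 1: fits
  row 2: fits
  row 3: fits
  row 4: blocked -> lock at row 3

Answer: 3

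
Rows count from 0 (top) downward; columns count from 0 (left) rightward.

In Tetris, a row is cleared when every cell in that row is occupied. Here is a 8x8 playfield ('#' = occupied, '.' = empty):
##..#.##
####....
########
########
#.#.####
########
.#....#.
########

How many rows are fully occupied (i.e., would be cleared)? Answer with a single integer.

Check each row:
  row 0: 3 empty cells -> not full
  row 1: 4 empty cells -> not full
  row 2: 0 empty cells -> FULL (clear)
  row 3: 0 empty cells -> FULL (clear)
  row 4: 2 empty cells -> not full
  row 5: 0 empty cells -> FULL (clear)
  row 6: 6 empty cells -> not full
  row 7: 0 empty cells -> FULL (clear)
Total rows cleared: 4

Answer: 4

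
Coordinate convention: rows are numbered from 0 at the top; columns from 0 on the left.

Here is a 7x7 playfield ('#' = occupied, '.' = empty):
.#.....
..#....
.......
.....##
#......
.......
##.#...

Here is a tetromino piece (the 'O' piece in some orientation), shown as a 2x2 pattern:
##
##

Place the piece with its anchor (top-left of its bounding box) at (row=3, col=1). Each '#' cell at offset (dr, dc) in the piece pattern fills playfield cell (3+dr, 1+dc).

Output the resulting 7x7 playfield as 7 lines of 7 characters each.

Answer: .#.....
..#....
.......
.##..##
###....
.......
##.#...

Derivation:
Fill (3+0,1+0) = (3,1)
Fill (3+0,1+1) = (3,2)
Fill (3+1,1+0) = (4,1)
Fill (3+1,1+1) = (4,2)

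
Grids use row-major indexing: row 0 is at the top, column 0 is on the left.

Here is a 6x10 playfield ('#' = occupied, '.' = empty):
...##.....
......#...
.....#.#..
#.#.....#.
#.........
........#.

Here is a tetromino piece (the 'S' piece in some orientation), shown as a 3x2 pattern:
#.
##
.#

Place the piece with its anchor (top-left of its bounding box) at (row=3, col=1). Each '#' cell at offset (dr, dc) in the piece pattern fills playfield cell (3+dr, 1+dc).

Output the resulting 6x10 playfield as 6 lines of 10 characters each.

Fill (3+0,1+0) = (3,1)
Fill (3+1,1+0) = (4,1)
Fill (3+1,1+1) = (4,2)
Fill (3+2,1+1) = (5,2)

Answer: ...##.....
......#...
.....#.#..
###.....#.
###.......
..#.....#.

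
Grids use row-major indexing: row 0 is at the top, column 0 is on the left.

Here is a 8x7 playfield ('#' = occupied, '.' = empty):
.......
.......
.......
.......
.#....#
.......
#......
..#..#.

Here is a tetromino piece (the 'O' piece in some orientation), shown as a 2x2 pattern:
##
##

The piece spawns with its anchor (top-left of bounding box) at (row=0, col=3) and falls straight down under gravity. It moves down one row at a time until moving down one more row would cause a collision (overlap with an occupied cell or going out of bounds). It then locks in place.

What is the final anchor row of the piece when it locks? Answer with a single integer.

Answer: 6

Derivation:
Spawn at (row=0, col=3). Try each row:
  row 0: fits
  row 1: fits
  row 2: fits
  row 3: fits
  row 4: fits
  row 5: fits
  row 6: fits
  row 7: blocked -> lock at row 6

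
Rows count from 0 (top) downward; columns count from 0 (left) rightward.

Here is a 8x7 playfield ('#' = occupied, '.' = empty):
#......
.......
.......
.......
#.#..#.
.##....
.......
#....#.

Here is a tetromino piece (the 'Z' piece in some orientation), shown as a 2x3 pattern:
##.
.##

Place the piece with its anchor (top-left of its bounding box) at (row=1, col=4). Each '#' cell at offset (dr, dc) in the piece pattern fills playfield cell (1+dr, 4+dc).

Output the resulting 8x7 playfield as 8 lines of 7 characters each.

Answer: #......
....##.
.....##
.......
#.#..#.
.##....
.......
#....#.

Derivation:
Fill (1+0,4+0) = (1,4)
Fill (1+0,4+1) = (1,5)
Fill (1+1,4+1) = (2,5)
Fill (1+1,4+2) = (2,6)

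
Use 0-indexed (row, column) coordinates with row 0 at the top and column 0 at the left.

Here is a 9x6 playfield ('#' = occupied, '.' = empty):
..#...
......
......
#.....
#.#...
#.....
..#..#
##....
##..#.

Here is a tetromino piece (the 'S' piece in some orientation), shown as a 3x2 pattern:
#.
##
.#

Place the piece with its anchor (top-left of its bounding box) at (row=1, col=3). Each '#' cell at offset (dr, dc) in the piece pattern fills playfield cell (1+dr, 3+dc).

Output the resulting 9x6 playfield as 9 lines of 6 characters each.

Answer: ..#...
...#..
...##.
#...#.
#.#...
#.....
..#..#
##....
##..#.

Derivation:
Fill (1+0,3+0) = (1,3)
Fill (1+1,3+0) = (2,3)
Fill (1+1,3+1) = (2,4)
Fill (1+2,3+1) = (3,4)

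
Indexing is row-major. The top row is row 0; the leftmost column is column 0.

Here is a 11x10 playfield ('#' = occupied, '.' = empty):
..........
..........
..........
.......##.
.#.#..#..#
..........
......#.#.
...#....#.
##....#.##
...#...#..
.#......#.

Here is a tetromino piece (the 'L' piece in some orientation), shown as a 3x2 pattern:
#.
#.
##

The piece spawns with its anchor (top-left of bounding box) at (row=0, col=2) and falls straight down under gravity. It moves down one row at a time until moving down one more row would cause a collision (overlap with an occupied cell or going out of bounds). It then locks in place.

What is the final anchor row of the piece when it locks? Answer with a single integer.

Answer: 1

Derivation:
Spawn at (row=0, col=2). Try each row:
  row 0: fits
  row 1: fits
  row 2: blocked -> lock at row 1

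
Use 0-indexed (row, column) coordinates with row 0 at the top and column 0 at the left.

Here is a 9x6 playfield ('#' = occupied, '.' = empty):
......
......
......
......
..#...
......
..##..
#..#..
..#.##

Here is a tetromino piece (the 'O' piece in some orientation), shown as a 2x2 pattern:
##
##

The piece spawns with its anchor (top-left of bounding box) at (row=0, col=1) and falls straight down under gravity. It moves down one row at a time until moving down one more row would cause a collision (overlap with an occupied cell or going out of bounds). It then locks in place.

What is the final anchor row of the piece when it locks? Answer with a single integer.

Spawn at (row=0, col=1). Try each row:
  row 0: fits
  row 1: fits
  row 2: fits
  row 3: blocked -> lock at row 2

Answer: 2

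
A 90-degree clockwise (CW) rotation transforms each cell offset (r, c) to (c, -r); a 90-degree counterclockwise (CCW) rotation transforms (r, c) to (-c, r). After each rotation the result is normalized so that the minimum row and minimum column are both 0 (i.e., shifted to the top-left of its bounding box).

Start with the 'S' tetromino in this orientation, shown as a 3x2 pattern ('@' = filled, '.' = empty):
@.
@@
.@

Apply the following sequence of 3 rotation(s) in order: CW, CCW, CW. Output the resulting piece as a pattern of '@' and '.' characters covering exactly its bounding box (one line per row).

Answer: .@@
@@.

Derivation:
Start:
@.
@@
.@
After rotation 1 (CW):
.@@
@@.
After rotation 2 (CCW):
@.
@@
.@
After rotation 3 (CW):
.@@
@@.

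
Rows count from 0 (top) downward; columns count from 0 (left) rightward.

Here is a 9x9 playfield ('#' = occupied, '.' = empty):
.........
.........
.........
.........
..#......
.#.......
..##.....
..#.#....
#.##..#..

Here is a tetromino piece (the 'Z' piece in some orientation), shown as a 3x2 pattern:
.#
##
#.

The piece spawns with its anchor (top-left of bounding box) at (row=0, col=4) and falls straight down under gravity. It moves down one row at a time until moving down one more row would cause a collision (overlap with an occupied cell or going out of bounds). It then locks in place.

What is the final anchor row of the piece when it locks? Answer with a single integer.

Answer: 4

Derivation:
Spawn at (row=0, col=4). Try each row:
  row 0: fits
  row 1: fits
  row 2: fits
  row 3: fits
  row 4: fits
  row 5: blocked -> lock at row 4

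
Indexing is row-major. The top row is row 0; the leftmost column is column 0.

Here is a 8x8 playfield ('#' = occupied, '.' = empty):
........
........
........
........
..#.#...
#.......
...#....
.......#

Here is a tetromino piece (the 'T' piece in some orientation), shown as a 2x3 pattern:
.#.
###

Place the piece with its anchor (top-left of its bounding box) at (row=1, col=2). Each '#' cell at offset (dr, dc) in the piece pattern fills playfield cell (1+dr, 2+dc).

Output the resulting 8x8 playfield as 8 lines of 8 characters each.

Fill (1+0,2+1) = (1,3)
Fill (1+1,2+0) = (2,2)
Fill (1+1,2+1) = (2,3)
Fill (1+1,2+2) = (2,4)

Answer: ........
...#....
..###...
........
..#.#...
#.......
...#....
.......#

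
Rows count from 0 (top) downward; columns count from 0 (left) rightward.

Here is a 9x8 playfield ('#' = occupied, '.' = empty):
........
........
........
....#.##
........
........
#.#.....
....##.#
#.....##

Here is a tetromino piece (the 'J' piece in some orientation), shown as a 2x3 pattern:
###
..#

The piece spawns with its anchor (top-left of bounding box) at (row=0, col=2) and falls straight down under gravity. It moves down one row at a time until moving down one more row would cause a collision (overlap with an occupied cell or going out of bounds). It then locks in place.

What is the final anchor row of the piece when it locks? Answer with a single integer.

Spawn at (row=0, col=2). Try each row:
  row 0: fits
  row 1: fits
  row 2: blocked -> lock at row 1

Answer: 1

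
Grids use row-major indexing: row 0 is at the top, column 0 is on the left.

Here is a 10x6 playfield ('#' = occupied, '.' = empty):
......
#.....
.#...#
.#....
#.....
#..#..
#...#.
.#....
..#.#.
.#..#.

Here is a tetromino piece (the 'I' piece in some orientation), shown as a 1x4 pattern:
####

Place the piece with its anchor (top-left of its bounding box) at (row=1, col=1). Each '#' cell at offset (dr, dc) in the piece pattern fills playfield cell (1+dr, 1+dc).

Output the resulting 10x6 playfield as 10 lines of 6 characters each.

Fill (1+0,1+0) = (1,1)
Fill (1+0,1+1) = (1,2)
Fill (1+0,1+2) = (1,3)
Fill (1+0,1+3) = (1,4)

Answer: ......
#####.
.#...#
.#....
#.....
#..#..
#...#.
.#....
..#.#.
.#..#.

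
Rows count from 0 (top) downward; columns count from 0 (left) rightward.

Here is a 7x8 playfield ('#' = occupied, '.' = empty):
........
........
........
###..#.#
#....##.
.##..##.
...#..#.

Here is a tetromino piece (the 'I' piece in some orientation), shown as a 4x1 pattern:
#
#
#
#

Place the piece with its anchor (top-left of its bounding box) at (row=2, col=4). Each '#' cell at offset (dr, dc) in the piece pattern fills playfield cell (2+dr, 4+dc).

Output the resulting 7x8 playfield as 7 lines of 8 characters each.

Answer: ........
........
....#...
###.##.#
#...###.
.##.###.
...#..#.

Derivation:
Fill (2+0,4+0) = (2,4)
Fill (2+1,4+0) = (3,4)
Fill (2+2,4+0) = (4,4)
Fill (2+3,4+0) = (5,4)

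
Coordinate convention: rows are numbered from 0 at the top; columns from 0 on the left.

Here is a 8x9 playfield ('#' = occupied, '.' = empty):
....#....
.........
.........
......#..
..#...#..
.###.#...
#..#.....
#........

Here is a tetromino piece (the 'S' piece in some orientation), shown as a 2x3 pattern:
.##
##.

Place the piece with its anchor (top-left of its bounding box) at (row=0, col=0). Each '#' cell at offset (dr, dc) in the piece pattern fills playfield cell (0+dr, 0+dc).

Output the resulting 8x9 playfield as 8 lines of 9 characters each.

Fill (0+0,0+1) = (0,1)
Fill (0+0,0+2) = (0,2)
Fill (0+1,0+0) = (1,0)
Fill (0+1,0+1) = (1,1)

Answer: .##.#....
##.......
.........
......#..
..#...#..
.###.#...
#..#.....
#........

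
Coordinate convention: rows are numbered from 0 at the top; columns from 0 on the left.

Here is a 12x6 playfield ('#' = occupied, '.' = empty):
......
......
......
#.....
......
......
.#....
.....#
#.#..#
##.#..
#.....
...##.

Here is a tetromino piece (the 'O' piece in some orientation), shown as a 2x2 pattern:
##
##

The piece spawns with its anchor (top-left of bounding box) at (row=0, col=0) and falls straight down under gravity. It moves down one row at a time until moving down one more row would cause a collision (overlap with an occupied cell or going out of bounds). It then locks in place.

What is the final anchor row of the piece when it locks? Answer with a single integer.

Answer: 1

Derivation:
Spawn at (row=0, col=0). Try each row:
  row 0: fits
  row 1: fits
  row 2: blocked -> lock at row 1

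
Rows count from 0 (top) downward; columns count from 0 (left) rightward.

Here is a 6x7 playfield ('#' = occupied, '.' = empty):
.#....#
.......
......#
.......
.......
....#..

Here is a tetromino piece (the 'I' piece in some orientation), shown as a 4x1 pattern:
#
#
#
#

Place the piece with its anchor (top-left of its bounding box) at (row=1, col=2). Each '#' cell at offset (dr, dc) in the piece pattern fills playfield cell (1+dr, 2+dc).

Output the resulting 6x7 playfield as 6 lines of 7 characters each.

Fill (1+0,2+0) = (1,2)
Fill (1+1,2+0) = (2,2)
Fill (1+2,2+0) = (3,2)
Fill (1+3,2+0) = (4,2)

Answer: .#....#
..#....
..#...#
..#....
..#....
....#..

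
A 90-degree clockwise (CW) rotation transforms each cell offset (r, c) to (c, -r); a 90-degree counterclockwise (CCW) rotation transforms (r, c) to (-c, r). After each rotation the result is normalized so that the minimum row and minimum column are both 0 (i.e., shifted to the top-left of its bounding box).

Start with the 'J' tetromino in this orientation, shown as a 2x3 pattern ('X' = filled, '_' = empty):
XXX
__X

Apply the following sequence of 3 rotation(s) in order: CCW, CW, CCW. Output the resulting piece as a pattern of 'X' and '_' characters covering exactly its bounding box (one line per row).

Start:
XXX
__X
After rotation 1 (CCW):
XX
X_
X_
After rotation 2 (CW):
XXX
__X
After rotation 3 (CCW):
XX
X_
X_

Answer: XX
X_
X_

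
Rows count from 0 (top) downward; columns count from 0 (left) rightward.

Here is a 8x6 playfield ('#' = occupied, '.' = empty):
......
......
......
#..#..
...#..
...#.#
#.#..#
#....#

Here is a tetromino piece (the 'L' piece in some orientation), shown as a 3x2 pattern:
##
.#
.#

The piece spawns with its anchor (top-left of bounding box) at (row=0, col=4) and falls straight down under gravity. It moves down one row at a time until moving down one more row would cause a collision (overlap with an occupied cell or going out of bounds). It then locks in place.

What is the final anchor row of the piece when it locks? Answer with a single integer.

Spawn at (row=0, col=4). Try each row:
  row 0: fits
  row 1: fits
  row 2: fits
  row 3: blocked -> lock at row 2

Answer: 2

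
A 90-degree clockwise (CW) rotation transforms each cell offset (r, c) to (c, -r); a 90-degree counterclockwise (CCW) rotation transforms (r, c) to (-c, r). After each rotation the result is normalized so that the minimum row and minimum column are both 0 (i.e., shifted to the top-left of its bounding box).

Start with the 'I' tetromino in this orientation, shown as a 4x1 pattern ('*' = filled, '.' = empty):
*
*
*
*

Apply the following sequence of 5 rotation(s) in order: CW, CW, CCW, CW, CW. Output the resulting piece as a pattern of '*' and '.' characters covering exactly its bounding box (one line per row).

Start:
*
*
*
*
After rotation 1 (CW):
****
After rotation 2 (CW):
*
*
*
*
After rotation 3 (CCW):
****
After rotation 4 (CW):
*
*
*
*
After rotation 5 (CW):
****

Answer: ****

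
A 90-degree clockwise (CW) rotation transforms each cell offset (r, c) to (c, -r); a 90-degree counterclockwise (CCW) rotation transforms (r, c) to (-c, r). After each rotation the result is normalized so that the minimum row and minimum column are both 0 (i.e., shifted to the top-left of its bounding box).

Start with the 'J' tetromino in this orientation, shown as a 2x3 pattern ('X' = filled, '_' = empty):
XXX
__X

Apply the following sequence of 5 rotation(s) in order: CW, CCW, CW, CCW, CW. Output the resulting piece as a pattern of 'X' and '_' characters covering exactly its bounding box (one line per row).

Answer: _X
_X
XX

Derivation:
Start:
XXX
__X
After rotation 1 (CW):
_X
_X
XX
After rotation 2 (CCW):
XXX
__X
After rotation 3 (CW):
_X
_X
XX
After rotation 4 (CCW):
XXX
__X
After rotation 5 (CW):
_X
_X
XX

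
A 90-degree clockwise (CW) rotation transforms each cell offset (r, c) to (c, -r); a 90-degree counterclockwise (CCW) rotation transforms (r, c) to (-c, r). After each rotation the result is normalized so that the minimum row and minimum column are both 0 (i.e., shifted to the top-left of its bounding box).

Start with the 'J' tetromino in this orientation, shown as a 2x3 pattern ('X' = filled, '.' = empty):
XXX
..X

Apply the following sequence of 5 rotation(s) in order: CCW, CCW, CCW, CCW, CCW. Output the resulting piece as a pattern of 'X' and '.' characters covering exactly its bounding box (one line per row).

Start:
XXX
..X
After rotation 1 (CCW):
XX
X.
X.
After rotation 2 (CCW):
X..
XXX
After rotation 3 (CCW):
.X
.X
XX
After rotation 4 (CCW):
XXX
..X
After rotation 5 (CCW):
XX
X.
X.

Answer: XX
X.
X.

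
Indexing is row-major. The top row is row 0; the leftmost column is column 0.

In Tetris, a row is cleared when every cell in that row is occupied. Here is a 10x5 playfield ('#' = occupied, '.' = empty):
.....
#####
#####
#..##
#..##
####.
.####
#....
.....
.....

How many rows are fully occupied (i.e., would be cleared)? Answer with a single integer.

Check each row:
  row 0: 5 empty cells -> not full
  row 1: 0 empty cells -> FULL (clear)
  row 2: 0 empty cells -> FULL (clear)
  row 3: 2 empty cells -> not full
  row 4: 2 empty cells -> not full
  row 5: 1 empty cell -> not full
  row 6: 1 empty cell -> not full
  row 7: 4 empty cells -> not full
  row 8: 5 empty cells -> not full
  row 9: 5 empty cells -> not full
Total rows cleared: 2

Answer: 2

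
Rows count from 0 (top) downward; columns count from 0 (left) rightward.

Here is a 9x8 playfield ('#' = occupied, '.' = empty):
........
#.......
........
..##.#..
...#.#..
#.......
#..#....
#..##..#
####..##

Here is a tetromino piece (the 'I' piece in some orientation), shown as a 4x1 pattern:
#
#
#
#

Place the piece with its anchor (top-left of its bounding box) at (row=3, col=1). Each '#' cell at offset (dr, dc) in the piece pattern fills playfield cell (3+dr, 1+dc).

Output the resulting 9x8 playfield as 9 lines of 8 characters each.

Fill (3+0,1+0) = (3,1)
Fill (3+1,1+0) = (4,1)
Fill (3+2,1+0) = (5,1)
Fill (3+3,1+0) = (6,1)

Answer: ........
#.......
........
.###.#..
.#.#.#..
##......
##.#....
#..##..#
####..##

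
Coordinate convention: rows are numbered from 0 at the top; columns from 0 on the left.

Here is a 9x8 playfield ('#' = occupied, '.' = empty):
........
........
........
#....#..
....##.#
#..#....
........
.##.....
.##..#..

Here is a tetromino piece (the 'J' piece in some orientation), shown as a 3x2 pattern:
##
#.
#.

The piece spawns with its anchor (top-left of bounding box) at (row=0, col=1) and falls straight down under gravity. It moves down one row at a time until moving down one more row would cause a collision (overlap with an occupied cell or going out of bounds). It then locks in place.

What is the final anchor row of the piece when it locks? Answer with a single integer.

Spawn at (row=0, col=1). Try each row:
  row 0: fits
  row 1: fits
  row 2: fits
  row 3: fits
  row 4: fits
  row 5: blocked -> lock at row 4

Answer: 4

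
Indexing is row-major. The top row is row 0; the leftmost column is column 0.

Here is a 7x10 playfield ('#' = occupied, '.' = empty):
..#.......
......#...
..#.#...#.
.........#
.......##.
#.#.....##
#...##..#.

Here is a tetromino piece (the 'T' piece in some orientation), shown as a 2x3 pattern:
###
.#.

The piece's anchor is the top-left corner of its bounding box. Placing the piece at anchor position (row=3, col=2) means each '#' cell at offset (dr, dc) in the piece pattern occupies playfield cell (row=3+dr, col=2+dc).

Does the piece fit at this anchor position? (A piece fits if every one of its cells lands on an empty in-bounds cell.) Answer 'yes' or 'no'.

Check each piece cell at anchor (3, 2):
  offset (0,0) -> (3,2): empty -> OK
  offset (0,1) -> (3,3): empty -> OK
  offset (0,2) -> (3,4): empty -> OK
  offset (1,1) -> (4,3): empty -> OK
All cells valid: yes

Answer: yes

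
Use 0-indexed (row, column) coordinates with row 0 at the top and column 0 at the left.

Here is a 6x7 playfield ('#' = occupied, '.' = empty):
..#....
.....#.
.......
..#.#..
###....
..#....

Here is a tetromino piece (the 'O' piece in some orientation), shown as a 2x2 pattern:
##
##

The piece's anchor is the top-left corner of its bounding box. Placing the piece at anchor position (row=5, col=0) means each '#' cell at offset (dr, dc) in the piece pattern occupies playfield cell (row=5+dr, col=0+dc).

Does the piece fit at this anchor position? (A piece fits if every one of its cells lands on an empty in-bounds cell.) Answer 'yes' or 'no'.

Answer: no

Derivation:
Check each piece cell at anchor (5, 0):
  offset (0,0) -> (5,0): empty -> OK
  offset (0,1) -> (5,1): empty -> OK
  offset (1,0) -> (6,0): out of bounds -> FAIL
  offset (1,1) -> (6,1): out of bounds -> FAIL
All cells valid: no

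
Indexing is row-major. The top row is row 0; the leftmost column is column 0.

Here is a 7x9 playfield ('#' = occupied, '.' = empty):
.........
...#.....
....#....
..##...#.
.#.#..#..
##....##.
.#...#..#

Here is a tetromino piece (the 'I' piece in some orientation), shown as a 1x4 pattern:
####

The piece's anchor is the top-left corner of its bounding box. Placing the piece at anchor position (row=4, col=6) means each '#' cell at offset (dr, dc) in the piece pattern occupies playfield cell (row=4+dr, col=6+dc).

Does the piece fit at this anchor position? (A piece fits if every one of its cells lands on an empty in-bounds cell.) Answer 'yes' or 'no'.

Check each piece cell at anchor (4, 6):
  offset (0,0) -> (4,6): occupied ('#') -> FAIL
  offset (0,1) -> (4,7): empty -> OK
  offset (0,2) -> (4,8): empty -> OK
  offset (0,3) -> (4,9): out of bounds -> FAIL
All cells valid: no

Answer: no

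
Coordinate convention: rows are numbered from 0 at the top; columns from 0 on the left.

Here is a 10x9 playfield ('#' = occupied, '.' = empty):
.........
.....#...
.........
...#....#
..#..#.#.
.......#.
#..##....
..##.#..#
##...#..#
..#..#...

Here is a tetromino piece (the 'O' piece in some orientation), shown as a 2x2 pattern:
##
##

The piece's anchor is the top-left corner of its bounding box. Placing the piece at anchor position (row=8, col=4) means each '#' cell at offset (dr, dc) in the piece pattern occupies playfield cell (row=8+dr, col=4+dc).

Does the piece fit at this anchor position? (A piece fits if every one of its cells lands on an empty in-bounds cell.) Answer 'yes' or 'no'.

Answer: no

Derivation:
Check each piece cell at anchor (8, 4):
  offset (0,0) -> (8,4): empty -> OK
  offset (0,1) -> (8,5): occupied ('#') -> FAIL
  offset (1,0) -> (9,4): empty -> OK
  offset (1,1) -> (9,5): occupied ('#') -> FAIL
All cells valid: no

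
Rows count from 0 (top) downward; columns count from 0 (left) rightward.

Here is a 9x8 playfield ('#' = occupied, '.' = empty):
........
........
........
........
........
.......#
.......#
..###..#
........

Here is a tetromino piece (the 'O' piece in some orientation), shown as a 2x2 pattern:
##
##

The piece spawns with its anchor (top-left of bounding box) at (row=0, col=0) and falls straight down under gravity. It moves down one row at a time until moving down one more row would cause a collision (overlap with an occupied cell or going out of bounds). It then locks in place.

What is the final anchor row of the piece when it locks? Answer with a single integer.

Spawn at (row=0, col=0). Try each row:
  row 0: fits
  row 1: fits
  row 2: fits
  row 3: fits
  row 4: fits
  row 5: fits
  row 6: fits
  row 7: fits
  row 8: blocked -> lock at row 7

Answer: 7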